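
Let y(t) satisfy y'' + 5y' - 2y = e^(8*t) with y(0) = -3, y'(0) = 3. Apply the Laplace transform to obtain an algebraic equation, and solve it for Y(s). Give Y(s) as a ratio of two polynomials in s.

Y(s) = (-3*s^2 + 12*s + 97)/(s^3 - 3*s^2 - 42*s + 16)

Transform both sides with L{·}.
Using L{y''} = s^2 Y - s·y(0) - y'(0) and L{y'} = sY - y(0), with y(0) = -3, y'(0) = 3, the left side becomes (s^2 + 5*s - 2)Y - (-3*s - 12).
The right side is L{e^(8*t)} = 1/(s - 8).
So (s^2 + 5*s - 2)Y = 1/(s - 8) + (-3*s - 12).
Isolate Y and clear denominators.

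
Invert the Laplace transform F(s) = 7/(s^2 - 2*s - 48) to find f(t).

f(t) = exp(t)*sinh(7*t)

Rewrite the denominator: s^2 - 2*s - 48 = (s - 1)^2 - 49.
The form in (s - 1) signals a first-shifting-theorem factor e^(t).
Since L{sinh(7t)} = 7/(s^2 - 49), the inverse is e^(t)*sinh(7*t).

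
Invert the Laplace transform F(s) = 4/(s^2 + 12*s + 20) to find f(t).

Rewrite the denominator: s^2 + 12*s + 20 = (s + 6)^2 - 16.
The form in (s + 6) signals a first-shifting-theorem factor e^(-6t).
Since L{sinh(4t)} = 4/(s^2 - 16), the inverse is e^(-6*t)*sinh(4*t).

f(t) = exp(-6*t)*sinh(4*t)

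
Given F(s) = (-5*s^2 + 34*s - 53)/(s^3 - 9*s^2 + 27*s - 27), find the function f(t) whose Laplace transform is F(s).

Factor the denominator: s^3 - 9*s^2 + 27*s - 27 = (s - 3)^3.
Partial fraction decomposition gives [-5/(s - 3)] + [4/(s - 3)^2] + [4/(s - 3)^3].
Invert each term: -5/(s - 3) ↔ -5e^(3t); 4/(s - 3)^2 ↔ 4t·e^(3t); 4/(s - 3)^3 ↔ (2)t^2·e^(3t).

f(t) = 2*t^2*exp(3*t) + 4*t*exp(3*t) - 5*exp(3*t)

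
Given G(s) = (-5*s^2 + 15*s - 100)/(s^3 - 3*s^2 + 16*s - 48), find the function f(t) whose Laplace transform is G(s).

f(t) = -4*exp(3*t) + 3*sin(4*t) - cos(4*t)

Factor the denominator: s^3 - 3*s^2 + 16*s - 48 = (s - 3)*(s^2 + 16).
Partial fraction decomposition gives [-4/(s - 3)] + [-s/(s^2 + 16)] + [12/(s^2 + 16)].
Invert each term: -4/(s - 3) ↔ -4e^(3t); -1·s/(s^2 + 16) ↔ -cos(4t); 3·4/(s^2 + 16) ↔ 3sin(4t).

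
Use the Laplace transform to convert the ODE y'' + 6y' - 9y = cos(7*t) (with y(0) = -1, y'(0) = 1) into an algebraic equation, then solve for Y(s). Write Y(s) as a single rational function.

Y(s) = (-s^3 - 5*s^2 - 48*s - 245)/(s^4 + 6*s^3 + 40*s^2 + 294*s - 441)

Apply the Laplace transform to the equation.
With L{y''} = s^2 Y - s·y(0) - y'(0) and L{y'} = sY - y(0), with y(0) = -1, y'(0) = 1: the LHS transforms to (s^2 + 6*s - 9)Y - (-s - 5).
The right side is L{cos(7*t)} = s/(s^2 + 49).
So (s^2 + 6*s - 9)Y = s/(s^2 + 49) + (-s - 5).
Divide through and combine into a single rational function.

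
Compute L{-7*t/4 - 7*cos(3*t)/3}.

The transform is linear, so treat each term independently.
(-7/4)·[L{t} = 1!/s^2 = 1/s^2]; (-7/3)·[L{cos(3t)} = s/(s^2 + 9)].

-7*s/(3*(s^2 + 9)) - 7/(4*s^2)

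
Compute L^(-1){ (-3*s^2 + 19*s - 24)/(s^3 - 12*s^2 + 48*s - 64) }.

2*t^2*exp(4*t) - 5*t*exp(4*t) - 3*exp(4*t)

Factor the denominator: s^3 - 12*s^2 + 48*s - 64 = (s - 4)^3.
Partial fraction decomposition gives [-3/(s - 4)] + [-5/(s - 4)^2] + [4/(s - 4)^3].
Invert each term: -3/(s - 4) ↔ -3e^(4t); -5/(s - 4)^2 ↔ -5t·e^(4t); 4/(s - 4)^3 ↔ (2)t^2·e^(4t).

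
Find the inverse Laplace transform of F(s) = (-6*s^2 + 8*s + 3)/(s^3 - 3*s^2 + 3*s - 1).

Factor the denominator: s^3 - 3*s^2 + 3*s - 1 = (s - 1)^3.
Partial fraction decomposition gives [-6/(s - 1)] + [-4/(s - 1)^2] + [5/(s - 1)^3].
Invert each term: -6/(s - 1) ↔ -6e^(t); -4/(s - 1)^2 ↔ -4t·e^(t); 5/(s - 1)^3 ↔ (5/2)t^2·e^(t).

5*t^2*exp(t)/2 - 4*t*exp(t) - 6*exp(t)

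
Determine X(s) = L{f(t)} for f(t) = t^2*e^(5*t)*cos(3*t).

L{cos(3t)} = s/(s^2 + 9).
Multiplying by e^(5t) shifts s → s - 5, so L{e^(5*t)*cos(3*t)} = (s - 5)/((s - 5)^2 + 9).
Then apply L{t^2·g(t)} = (-1)^2 d^2/ds^2[G(s)] with G(s) = (s - 5)/((s - 5)^2 + 9):
differentiating 2 times and applying the sign gives 2*(s - 5)*(s^2 - 10*s - 2)/(s^2 - 10*s + 34)^3.

X(s) = 2*(s - 5)*(s^2 - 10*s - 2)/(s^2 - 10*s + 34)^3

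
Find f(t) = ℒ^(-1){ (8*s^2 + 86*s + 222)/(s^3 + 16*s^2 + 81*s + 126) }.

Factor the denominator: s^3 + 16*s^2 + 81*s + 126 = (s + 3)*(s + 6)*(s + 7).
Partial fraction decomposition gives [2/(s + 6)] + [3/(s + 3)] + [3/(s + 7)].
Invert each term: 2/(s + 6) ↔ 2e^(-6t); 3/(s + 3) ↔ 3e^(-3t); 3/(s + 7) ↔ 3e^(-7t).

f(t) = 3*exp(-3*t) + 2*exp(-6*t) + 3*exp(-7*t)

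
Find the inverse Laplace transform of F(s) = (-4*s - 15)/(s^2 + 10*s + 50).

Complete the square in the denominator: s^2 + 10*s + 50 = (s + 5)^2 + 5^2.
Split the numerator to match: -4*s - 15 = -4·(s + 5) + 1·5.
Invert each term: -4·(s + 5)/((s + 5)^2 + 25) ↔ -4e^(-5t)cos(5t); 1·5/((s + 5)^2 + 25) ↔ e^(-5t)sin(5t).

exp(-5*t)*sin(5*t) - 4*exp(-5*t)*cos(5*t)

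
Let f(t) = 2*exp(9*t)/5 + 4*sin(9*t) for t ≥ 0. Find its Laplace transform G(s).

G(s) = 36/(s^2 + 81) + 2/(5*(s - 9))

By linearity of the Laplace transform, transform each term separately.
(4)·[L{sin(9t)} = 9/(s^2 + 81)]; (2/5)·[L{e^(9t)} = 1/(s - 9)].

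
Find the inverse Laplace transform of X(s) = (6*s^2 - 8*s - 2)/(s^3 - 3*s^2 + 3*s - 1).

-2*t^2*exp(t) + 4*t*exp(t) + 6*exp(t)

Factor the denominator: s^3 - 3*s^2 + 3*s - 1 = (s - 1)^3.
Partial fraction decomposition gives [6/(s - 1)] + [4/(s - 1)^2] + [-4/(s - 1)^3].
Invert each term: 6/(s - 1) ↔ 6e^(t); 4/(s - 1)^2 ↔ 4t·e^(t); -4/(s - 1)^3 ↔ (-2)t^2·e^(t).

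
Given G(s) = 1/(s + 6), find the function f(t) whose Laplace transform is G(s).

Since L{e^(-6t)} = 1/(s + 6), the inverse is e^(-6*t).

f(t) = exp(-6*t)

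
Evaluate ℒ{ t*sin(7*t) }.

L{sin(7t)} = 7/(s^2 + 49).
Then apply L{t·g(t)} = -d/ds[G(s)] with G(s) = 7/(s^2 + 49):
differentiating 1 time and applying the sign gives 14*s/(s^2 + 49)^2.

14*s/(s^2 + 49)^2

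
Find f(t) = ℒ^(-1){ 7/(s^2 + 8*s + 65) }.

f(t) = exp(-4*t)*sin(7*t)

Rewrite the denominator: s^2 + 8*s + 65 = (s + 4)^2 + 49.
The form in (s + 4) signals a first-shifting-theorem factor e^(-4t).
Since L{sin(7t)} = 7/(s^2 + 49), the inverse is e^(-4*t)*sin(7*t).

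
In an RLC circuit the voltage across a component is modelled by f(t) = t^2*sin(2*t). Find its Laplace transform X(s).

X(s) = 4*(3*s^2 - 4)/(s^2 + 4)^3

L{sin(2t)} = 2/(s^2 + 4).
Then apply L{t^2·g(t)} = (-1)^2 d^2/ds^2[G(s)] with G(s) = 2/(s^2 + 4):
differentiating 2 times and applying the sign gives 4*(3*s^2 - 4)/(s^2 + 4)^3.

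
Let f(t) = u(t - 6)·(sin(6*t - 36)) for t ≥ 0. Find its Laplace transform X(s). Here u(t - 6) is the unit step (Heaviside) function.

By the second shifting theorem, L{u(t - c)·g(t - c)} = e^(-cs)·G(s) with c = 6 and G(s) = L{g(t)}.
L{sin(6t)} = 6/(s^2 + 36).

X(s) = 6*exp(-6*s)/(s^2 + 36)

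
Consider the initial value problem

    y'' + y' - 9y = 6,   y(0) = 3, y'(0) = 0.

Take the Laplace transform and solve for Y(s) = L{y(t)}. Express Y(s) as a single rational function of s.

Transform both sides with L{·}.
With L{y''} = s^2 Y - s·y(0) - y'(0) and L{y'} = sY - y(0), with y(0) = 3, y'(0) = 0: the LHS transforms to (s^2 + s - 9)Y - (3*s + 3).
The right side is L{6} = 6/s.
So (s^2 + s - 9)Y = 6/s + (3*s + 3).
Isolate Y and clear denominators.

Y(s) = (3*s^2 + 3*s + 6)/(s^3 + s^2 - 9*s)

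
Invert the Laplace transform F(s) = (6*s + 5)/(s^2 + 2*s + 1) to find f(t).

Factor the denominator: s^2 + 2*s + 1 = (s + 1)^2.
Partial fraction decomposition gives [6/(s + 1)] + [-1/(s + 1)^2].
Invert each term: 6/(s + 1) ↔ 6e^(-t); -1/(s + 1)^2 ↔ -t·e^(-t).

f(t) = -t*exp(-t) + 6*exp(-t)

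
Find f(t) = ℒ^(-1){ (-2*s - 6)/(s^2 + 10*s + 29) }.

f(t) = 2*exp(-5*t)*sin(2*t) - 2*exp(-5*t)*cos(2*t)

Complete the square in the denominator: s^2 + 10*s + 29 = (s + 5)^2 + 2^2.
Split the numerator to match: -2*s - 6 = -2·(s + 5) + 2·2.
Invert each term: -2·(s + 5)/((s + 5)^2 + 4) ↔ -2e^(-5t)cos(2t); 2·2/((s + 5)^2 + 4) ↔ 2e^(-5t)sin(2t).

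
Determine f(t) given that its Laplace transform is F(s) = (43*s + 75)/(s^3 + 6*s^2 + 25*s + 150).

f(t) = 5*sin(5*t) + 3*cos(5*t) - 3*exp(-6*t)

Factor the denominator: s^3 + 6*s^2 + 25*s + 150 = (s + 6)*(s^2 + 25).
Partial fraction decomposition gives [-3/(s + 6)] + [3*s/(s^2 + 25)] + [25/(s^2 + 25)].
Invert each term: -3/(s + 6) ↔ -3e^(-6t); 3·s/(s^2 + 25) ↔ 3cos(5t); 5·5/(s^2 + 25) ↔ 5sin(5t).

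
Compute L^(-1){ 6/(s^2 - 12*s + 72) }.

exp(6*t)*sin(6*t)

Rewrite the denominator: s^2 - 12*s + 72 = (s - 6)^2 + 36.
The form in (s - 6) signals a first-shifting-theorem factor e^(6t).
Since L{sin(6t)} = 6/(s^2 + 36), the inverse is e^(6*t)*sin(6*t).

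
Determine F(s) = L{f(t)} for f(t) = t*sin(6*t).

L{sin(6t)} = 6/(s^2 + 36).
Then apply L{t·g(t)} = -d/ds[G(s)] with G(s) = 6/(s^2 + 36):
differentiating 1 time and applying the sign gives 12*s/(s^2 + 36)^2.

F(s) = 12*s/(s^2 + 36)^2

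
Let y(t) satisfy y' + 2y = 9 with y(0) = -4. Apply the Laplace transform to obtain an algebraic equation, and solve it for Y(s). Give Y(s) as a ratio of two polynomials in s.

Y(s) = (-4*s + 9)/(s^2 + 2*s)

Laplace-transform each side.
With L{y'} = sY - y(0) = sY - (-4): the LHS transforms to (s + 2)Y - (-4).
The right side is L{9} = 9/s.
So (s + 2)Y = 9/s + (-4).
Isolate Y and clear denominators.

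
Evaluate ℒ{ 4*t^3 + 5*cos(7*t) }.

5*s/(s^2 + 49) + 24/s^4

The transform is linear, so treat each term independently.
(5)·[L{cos(7t)} = s/(s^2 + 49)]; (4)·[L{t^3} = 3!/s^4 = 6/s^4].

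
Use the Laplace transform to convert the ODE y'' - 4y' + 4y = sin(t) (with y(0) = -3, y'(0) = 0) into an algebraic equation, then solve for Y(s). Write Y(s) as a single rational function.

Laplace-transform each side.
The derivative rules (L{y''} = s^2 Y - s·y(0) - y'(0) and L{y'} = sY - y(0), with y(0) = -3, y'(0) = 0) turn the left side into (s^2 - 4*s + 4)Y - (-3*s + 12).
The right side is L{sin(t)} = 1/(s^2 + 1).
So (s^2 - 4*s + 4)Y = 1/(s^2 + 1) + (-3*s + 12).
Solve for Y(s) and write it as one ratio of polynomials.

Y(s) = (-3*s^3 + 12*s^2 - 3*s + 13)/(s^4 - 4*s^3 + 5*s^2 - 4*s + 4)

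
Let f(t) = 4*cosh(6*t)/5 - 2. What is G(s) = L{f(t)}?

Apply the Laplace transform termwise.
(4/5)·[L{cosh(6t)} = s/(s^2 - 36)]; L{-2} = -2/s.

G(s) = 4*s/(5*(s^2 - 36)) - 2/s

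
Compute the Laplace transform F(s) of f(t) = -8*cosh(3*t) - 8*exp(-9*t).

By linearity of the Laplace transform, transform each term separately.
(-8)·[L{cosh(3t)} = s/(s^2 - 9)]; (-8)·[L{e^(-9t)} = 1/(s + 9)].

F(s) = -8*s/(s^2 - 9) - 8/(s + 9)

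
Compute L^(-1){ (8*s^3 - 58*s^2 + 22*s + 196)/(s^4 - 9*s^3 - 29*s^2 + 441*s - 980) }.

3*exp(7*t) + 6*exp(5*t) - 4*exp(4*t) + 3*exp(-7*t)

Factor the denominator: s^4 - 9*s^3 - 29*s^2 + 441*s - 980 = (s - 7)*(s - 5)*(s - 4)*(s + 7).
Partial fraction decomposition gives [3/(s + 7)] + [-4/(s - 4)] + [3/(s - 7)] + [6/(s - 5)].
Invert each term: 3/(s + 7) ↔ 3e^(-7t); -4/(s - 4) ↔ -4e^(4t); 3/(s - 7) ↔ 3e^(7t); 6/(s - 5) ↔ 6e^(5t).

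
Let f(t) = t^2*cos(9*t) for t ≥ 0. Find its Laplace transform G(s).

L{cos(9t)} = s/(s^2 + 81).
Then apply L{t^2·g(t)} = (-1)^2 d^2/ds^2[H(s)] with H(s) = s/(s^2 + 81):
differentiating 2 times and applying the sign gives 2*s*(s^2 - 243)/(s^2 + 81)^3.

G(s) = 2*s*(s^2 - 243)/(s^2 + 81)^3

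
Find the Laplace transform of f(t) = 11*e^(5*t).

L{11} = 11/s.
By the first shifting theorem, multiplying by e^(5t) replaces s with s - 5.

11/(s - 5)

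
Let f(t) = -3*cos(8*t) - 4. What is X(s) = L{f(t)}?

By linearity of the Laplace transform, transform each term separately.
(-3)·[L{cos(8t)} = s/(s^2 + 64)]; L{-4} = -4/s.

X(s) = -3*s/(s^2 + 64) - 4/s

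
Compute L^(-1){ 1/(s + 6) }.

Since L{e^(-6t)} = 1/(s + 6), the inverse is e^(-6*t).

exp(-6*t)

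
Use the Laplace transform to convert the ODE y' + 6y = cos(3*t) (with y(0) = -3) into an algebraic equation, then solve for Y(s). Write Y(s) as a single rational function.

Apply the Laplace transform to the equation.
With L{y'} = sY - y(0) = sY - (-3): the LHS transforms to (s + 6)Y - (-3).
The right side is L{cos(3*t)} = s/(s^2 + 9).
So (s + 6)Y = s/(s^2 + 9) + (-3).
Divide through and combine into a single rational function.

Y(s) = (-3*s^2 + s - 27)/(s^3 + 6*s^2 + 9*s + 54)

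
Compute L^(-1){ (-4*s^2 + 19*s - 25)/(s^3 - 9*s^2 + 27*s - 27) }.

Factor the denominator: s^3 - 9*s^2 + 27*s - 27 = (s - 3)^3.
Partial fraction decomposition gives [-4/(s - 3)] + [-5/(s - 3)^2] + [-4/(s - 3)^3].
Invert each term: -4/(s - 3) ↔ -4e^(3t); -5/(s - 3)^2 ↔ -5t·e^(3t); -4/(s - 3)^3 ↔ (-2)t^2·e^(3t).

-2*t^2*exp(3*t) - 5*t*exp(3*t) - 4*exp(3*t)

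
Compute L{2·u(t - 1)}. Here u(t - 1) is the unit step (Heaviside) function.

By the second shifting theorem, L{u(t - c)·g(t - c)} = e^(-cs)·G(s) with c = 1 and G(s) = L{g(t)}.
L{2} = 2/s.

2*exp(-s)/s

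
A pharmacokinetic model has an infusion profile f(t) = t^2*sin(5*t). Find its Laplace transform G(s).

G(s) = 10*(3*s^2 - 25)/(s^2 + 25)^3

L{sin(5t)} = 5/(s^2 + 25).
Then apply L{t^2·g(t)} = (-1)^2 d^2/ds^2[H(s)] with H(s) = 5/(s^2 + 25):
differentiating 2 times and applying the sign gives 10*(3*s^2 - 25)/(s^2 + 25)^3.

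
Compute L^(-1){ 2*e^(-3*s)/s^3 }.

The factor e^(-3s) signals a time shift by c = 3 (second shifting theorem).
L{t^2} = 2!/s^3 = 2/s^3, so L^-1{2/s^3} = t^2.
Hence the inverse is u(t - 3) times that function evaluated at t - 3.

Heaviside(t - 3)*((t - 3)^2)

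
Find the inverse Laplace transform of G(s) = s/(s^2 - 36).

Since L{cosh(6t)} = s/(s^2 - 36), the inverse is cosh(6*t).

cosh(6*t)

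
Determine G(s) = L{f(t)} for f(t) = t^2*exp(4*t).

L{e^(4t)} = 1/(s - 4).
Then apply L{t^2·g(t)} = (-1)^2 d^2/ds^2[H(s)] with H(s) = 1/(s - 4):
differentiating 2 times and applying the sign gives 2/(s - 4)^3.

G(s) = 2/(s - 4)^3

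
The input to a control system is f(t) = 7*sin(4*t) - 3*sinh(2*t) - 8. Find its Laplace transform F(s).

Apply the Laplace transform termwise.
(-3)·[L{sinh(2t)} = 2/(s^2 - 4)]; L{-8} = -8/s; (7)·[L{sin(4t)} = 4/(s^2 + 16)].

F(s) = 28/(s^2 + 16) - 6/(s^2 - 4) - 8/s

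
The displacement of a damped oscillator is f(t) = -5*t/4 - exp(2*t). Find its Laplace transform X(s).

The transform is linear, so treat each term independently.
(-1)·[L{e^(2t)} = 1/(s - 2)]; (-5/4)·[L{t} = 1!/s^2 = 1/s^2].

X(s) = -1/(s - 2) - 5/(4*s^2)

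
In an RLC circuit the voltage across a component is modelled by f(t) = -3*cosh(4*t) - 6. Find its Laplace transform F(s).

F(s) = -3*s/(s^2 - 16) - 6/s

By linearity of the Laplace transform, transform each term separately.
L{-6} = -6/s; (-3)·[L{cosh(4t)} = s/(s^2 - 16)].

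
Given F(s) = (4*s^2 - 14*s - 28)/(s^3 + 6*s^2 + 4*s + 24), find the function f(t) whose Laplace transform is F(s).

Factor the denominator: s^3 + 6*s^2 + 4*s + 24 = (s + 6)*(s^2 + 4).
Partial fraction decomposition gives [5/(s + 6)] + [-s/(s^2 + 4)] + [-8/(s^2 + 4)].
Invert each term: 5/(s + 6) ↔ 5e^(-6t); -1·s/(s^2 + 4) ↔ -cos(2t); -4·2/(s^2 + 4) ↔ -4sin(2t).

f(t) = -4*sin(2*t) - cos(2*t) + 5*exp(-6*t)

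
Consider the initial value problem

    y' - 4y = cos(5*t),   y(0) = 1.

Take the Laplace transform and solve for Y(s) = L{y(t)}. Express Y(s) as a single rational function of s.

Y(s) = (s^2 + s + 25)/(s^3 - 4*s^2 + 25*s - 100)

Apply the Laplace transform to the equation.
Using L{y'} = sY - y(0) = sY - 1, the left side becomes (s - 4)Y - (1).
The right side is L{cos(5*t)} = s/(s^2 + 25).
So (s - 4)Y = s/(s^2 + 25) + (1).
Divide through and combine into a single rational function.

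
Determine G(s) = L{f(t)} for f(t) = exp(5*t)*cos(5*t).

G(s) = (s - 5)/((s - 5)^2 + 25)

L{cos(5t)} = s/(s^2 + 25).
By the first shifting theorem, multiplying by e^(5t) replaces s with s - 5.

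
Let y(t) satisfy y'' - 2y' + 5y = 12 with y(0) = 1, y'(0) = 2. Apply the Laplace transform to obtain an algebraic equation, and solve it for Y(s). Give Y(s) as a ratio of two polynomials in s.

Y(s) = (s^2 + 12)/(s^3 - 2*s^2 + 5*s)

Laplace-transform each side.
Using L{y''} = s^2 Y - s·y(0) - y'(0) and L{y'} = sY - y(0), with y(0) = 1, y'(0) = 2, the left side becomes (s^2 - 2*s + 5)Y - (s).
The right side is L{12} = 12/s.
So (s^2 - 2*s + 5)Y = 12/s + (s).
Isolate Y and clear denominators.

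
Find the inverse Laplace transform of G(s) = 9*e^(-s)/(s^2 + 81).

The factor e^(-s) signals a time shift by c = 1 (second shifting theorem).
L{sin(9t)} = 9/(s^2 + 81), so L^-1{9/(s^2 + 81)} = sin(9*t).
Hence the inverse is u(t - 1) times that function evaluated at t - 1.

Heaviside(t - 1)*(sin(9*t - 9))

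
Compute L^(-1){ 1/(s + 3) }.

exp(-3*t)

Since L{e^(-3t)} = 1/(s + 3), the inverse is exp(-3*t).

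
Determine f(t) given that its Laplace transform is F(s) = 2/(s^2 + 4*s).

f(t) = exp(-2*t)*sinh(2*t)

Rewrite the denominator: s^2 + 4*s = (s + 2)^2 - 4.
The form in (s + 2) signals a first-shifting-theorem factor e^(-2t).
Since L{sinh(2t)} = 2/(s^2 - 4), the inverse is exp(-2*t)*sinh(2*t).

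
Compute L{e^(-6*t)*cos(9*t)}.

(s + 6)/((s + 6)^2 + 81)

L{cos(9t)} = s/(s^2 + 81).
By the first shifting theorem, multiplying by e^(-6t) replaces s with s + 6.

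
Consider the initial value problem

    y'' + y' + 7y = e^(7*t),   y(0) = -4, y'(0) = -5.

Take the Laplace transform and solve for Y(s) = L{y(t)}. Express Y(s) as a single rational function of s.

Y(s) = (-4*s^2 + 19*s + 64)/(s^3 - 6*s^2 - 49)

Take the Laplace transform of both sides.
With L{y''} = s^2 Y - s·y(0) - y'(0) and L{y'} = sY - y(0), with y(0) = -4, y'(0) = -5: the LHS transforms to (s^2 + s + 7)Y - (-4*s - 9).
The right side is L{e^(7*t)} = 1/(s - 7).
So (s^2 + s + 7)Y = 1/(s - 7) + (-4*s - 9).
Divide through and combine into a single rational function.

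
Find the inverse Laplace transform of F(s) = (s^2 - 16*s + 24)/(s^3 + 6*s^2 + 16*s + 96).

-sin(4*t) - 2*cos(4*t) + 3*exp(-6*t)

Factor the denominator: s^3 + 6*s^2 + 16*s + 96 = (s + 6)*(s^2 + 16).
Partial fraction decomposition gives [3/(s + 6)] + [-2*s/(s^2 + 16)] + [-4/(s^2 + 16)].
Invert each term: 3/(s + 6) ↔ 3e^(-6t); -2·s/(s^2 + 16) ↔ -2cos(4t); -1·4/(s^2 + 16) ↔ -sin(4t).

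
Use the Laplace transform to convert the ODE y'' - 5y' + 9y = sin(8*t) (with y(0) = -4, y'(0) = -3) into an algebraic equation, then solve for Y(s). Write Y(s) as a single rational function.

Y(s) = (-4*s^3 + 17*s^2 - 256*s + 1096)/(s^4 - 5*s^3 + 73*s^2 - 320*s + 576)

Laplace-transform each side.
The derivative rules (L{y''} = s^2 Y - s·y(0) - y'(0) and L{y'} = sY - y(0), with y(0) = -4, y'(0) = -3) turn the left side into (s^2 - 5*s + 9)Y - (-4*s + 17).
The right side is L{sin(8*t)} = 8/(s^2 + 64).
So (s^2 - 5*s + 9)Y = 8/(s^2 + 64) + (-4*s + 17).
Divide through and combine into a single rational function.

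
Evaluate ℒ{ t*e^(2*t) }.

L{e^(2t)} = 1/(s - 2).
Then apply L{t·g(t)} = -d/ds[G(s)] with G(s) = 1/(s - 2):
differentiating 1 time and applying the sign gives (s - 2)^(-2).

(s - 2)^(-2)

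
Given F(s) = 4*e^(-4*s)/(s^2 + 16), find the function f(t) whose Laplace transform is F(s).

f(t) = Heaviside(t - 4)*(sin(4*t - 16))

The factor e^(-4s) signals a time shift by c = 4 (second shifting theorem).
L{sin(4t)} = 4/(s^2 + 16), so L^-1{4/(s^2 + 16)} = sin(4*t).
Hence the inverse is u(t - 4) times that function evaluated at t - 4.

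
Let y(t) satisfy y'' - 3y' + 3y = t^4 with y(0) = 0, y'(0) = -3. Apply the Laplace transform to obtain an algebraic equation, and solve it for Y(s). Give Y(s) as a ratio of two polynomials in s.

Transform both sides with L{·}.
The derivative rules (L{y''} = s^2 Y - s·y(0) - y'(0) and L{y'} = sY - y(0), with y(0) = 0, y'(0) = -3) turn the left side into (s^2 - 3*s + 3)Y - (-3).
The right side is L{t^4} = 24/s^5.
So (s^2 - 3*s + 3)Y = 24/s^5 + (-3).
Divide through and combine into a single rational function.

Y(s) = (-3*s^5 + 24)/(s^7 - 3*s^6 + 3*s^5)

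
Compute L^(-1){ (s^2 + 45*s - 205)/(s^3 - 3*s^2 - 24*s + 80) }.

Factor the denominator: s^3 - 3*s^2 - 24*s + 80 = (s - 4)^2*(s + 5).
Partial fraction decomposition gives [6/(s - 4)] + [-1/(s - 4)^2] + [-5/(s + 5)].
Invert each term: 6/(s - 4) ↔ 6e^(4t); -1/(s - 4)^2 ↔ -t·e^(4t); -5/(s + 5) ↔ -5e^(-5t).

-t*exp(4*t) + 6*exp(4*t) - 5*exp(-5*t)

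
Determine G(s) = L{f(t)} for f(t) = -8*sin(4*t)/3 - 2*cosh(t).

By linearity of the Laplace transform, transform each term separately.
(-8/3)·[L{sin(4t)} = 4/(s^2 + 16)]; (-2)·[L{cosh(t)} = s/(s^2 - 1)].

G(s) = -2*s/(s^2 - 1) - 32/(3*(s^2 + 16))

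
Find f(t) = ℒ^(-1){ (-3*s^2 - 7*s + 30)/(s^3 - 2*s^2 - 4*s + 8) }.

Factor the denominator: s^3 - 2*s^2 - 4*s + 8 = (s - 2)^2*(s + 2).
Partial fraction decomposition gives [-5/(s - 2)] + [(s - 2)^(-2)] + [2/(s + 2)].
Invert each term: -5/(s - 2) ↔ -5e^(2t); 1/(s - 2)^2 ↔ t·e^(2t); 2/(s + 2) ↔ 2e^(-2t).

f(t) = t*exp(2*t) - 5*exp(2*t) + 2*exp(-2*t)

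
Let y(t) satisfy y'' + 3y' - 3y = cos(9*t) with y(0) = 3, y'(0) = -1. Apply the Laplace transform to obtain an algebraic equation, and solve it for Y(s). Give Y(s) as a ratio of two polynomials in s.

Take the Laplace transform of both sides.
The derivative rules (L{y''} = s^2 Y - s·y(0) - y'(0) and L{y'} = sY - y(0), with y(0) = 3, y'(0) = -1) turn the left side into (s^2 + 3*s - 3)Y - (3*s + 8).
The right side is L{cos(9*t)} = s/(s^2 + 81).
So (s^2 + 3*s - 3)Y = s/(s^2 + 81) + (3*s + 8).
Isolate Y and clear denominators.

Y(s) = (3*s^3 + 8*s^2 + 244*s + 648)/(s^4 + 3*s^3 + 78*s^2 + 243*s - 243)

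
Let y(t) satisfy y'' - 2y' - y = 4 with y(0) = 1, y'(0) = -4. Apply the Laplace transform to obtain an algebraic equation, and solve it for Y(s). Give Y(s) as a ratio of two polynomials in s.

Take the Laplace transform of both sides.
With L{y''} = s^2 Y - s·y(0) - y'(0) and L{y'} = sY - y(0), with y(0) = 1, y'(0) = -4: the LHS transforms to (s^2 - 2*s - 1)Y - (s - 6).
The right side is L{4} = 4/s.
So (s^2 - 2*s - 1)Y = 4/s + (s - 6).
Isolate Y and clear denominators.

Y(s) = (s^2 - 6*s + 4)/(s^3 - 2*s^2 - s)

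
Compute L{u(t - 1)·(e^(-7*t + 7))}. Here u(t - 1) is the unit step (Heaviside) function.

exp(-s)/(s + 7)

By the second shifting theorem, L{u(t - c)·g(t - c)} = e^(-cs)·H(s) with c = 1 and H(s) = L{g(t)}.
L{e^(-7t)} = 1/(s + 7).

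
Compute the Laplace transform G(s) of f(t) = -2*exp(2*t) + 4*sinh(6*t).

By linearity of the Laplace transform, transform each term separately.
(-2)·[L{e^(2t)} = 1/(s - 2)]; (4)·[L{sinh(6t)} = 6/(s^2 - 36)].

G(s) = 24/(s^2 - 36) - 2/(s - 2)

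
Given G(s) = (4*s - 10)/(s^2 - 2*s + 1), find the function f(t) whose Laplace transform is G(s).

Factor the denominator: s^2 - 2*s + 1 = (s - 1)^2.
Partial fraction decomposition gives [4/(s - 1)] + [-6/(s - 1)^2].
Invert each term: 4/(s - 1) ↔ 4e^(t); -6/(s - 1)^2 ↔ -6t·e^(t).

f(t) = -6*t*exp(t) + 4*exp(t)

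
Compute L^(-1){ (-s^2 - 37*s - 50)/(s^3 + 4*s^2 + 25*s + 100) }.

Factor the denominator: s^3 + 4*s^2 + 25*s + 100 = (s + 4)*(s^2 + 25).
Partial fraction decomposition gives [2/(s + 4)] + [-3*s/(s^2 + 25)] + [-25/(s^2 + 25)].
Invert each term: 2/(s + 4) ↔ 2e^(-4t); -3·s/(s^2 + 25) ↔ -3cos(5t); -5·5/(s^2 + 25) ↔ -5sin(5t).

-5*sin(5*t) - 3*cos(5*t) + 2*exp(-4*t)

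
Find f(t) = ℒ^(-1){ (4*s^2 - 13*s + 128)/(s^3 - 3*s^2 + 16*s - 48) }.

Factor the denominator: s^3 - 3*s^2 + 16*s - 48 = (s - 3)*(s^2 + 16).
Partial fraction decomposition gives [5/(s - 3)] + [-s/(s^2 + 16)] + [-16/(s^2 + 16)].
Invert each term: 5/(s - 3) ↔ 5e^(3t); -1·s/(s^2 + 16) ↔ -cos(4t); -4·4/(s^2 + 16) ↔ -4sin(4t).

f(t) = 5*exp(3*t) - 4*sin(4*t) - cos(4*t)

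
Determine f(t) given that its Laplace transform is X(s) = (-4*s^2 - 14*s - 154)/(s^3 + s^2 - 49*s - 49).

Factor the denominator: s^3 + s^2 - 49*s - 49 = (s - 7)*(s + 1)*(s + 7).
Partial fraction decomposition gives [-4/(s - 7)] + [-3/(s + 7)] + [3/(s + 1)].
Invert each term: -4/(s - 7) ↔ -4e^(7t); -3/(s + 7) ↔ -3e^(-7t); 3/(s + 1) ↔ 3e^(-t).

f(t) = -4*exp(7*t) + 3*exp(-t) - 3*exp(-7*t)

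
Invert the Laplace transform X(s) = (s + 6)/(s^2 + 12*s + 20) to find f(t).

Rewrite the denominator: s^2 + 12*s + 20 = (s + 6)^2 - 16.
The form in (s + 6) signals a first-shifting-theorem factor e^(-6t).
Since L{cosh(4t)} = s/(s^2 - 16), the inverse is exp(-6*t)*cosh(4*t).

f(t) = exp(-6*t)*cosh(4*t)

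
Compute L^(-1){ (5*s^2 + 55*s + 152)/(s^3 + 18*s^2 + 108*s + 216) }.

Factor the denominator: s^3 + 18*s^2 + 108*s + 216 = (s + 6)^3.
Partial fraction decomposition gives [5/(s + 6)] + [-5/(s + 6)^2] + [2/(s + 6)^3].
Invert each term: 5/(s + 6) ↔ 5e^(-6t); -5/(s + 6)^2 ↔ -5t·e^(-6t); 2/(s + 6)^3 ↔ (1)t^2·e^(-6t).

t^2*exp(-6*t) - 5*t*exp(-6*t) + 5*exp(-6*t)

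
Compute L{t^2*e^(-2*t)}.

2/(s + 2)^3

L{e^(-2t)} = 1/(s + 2).
Then apply L{t^2·g(t)} = (-1)^2 d^2/ds^2[G(s)] with G(s) = 1/(s + 2):
differentiating 2 times and applying the sign gives 2/(s + 2)^3.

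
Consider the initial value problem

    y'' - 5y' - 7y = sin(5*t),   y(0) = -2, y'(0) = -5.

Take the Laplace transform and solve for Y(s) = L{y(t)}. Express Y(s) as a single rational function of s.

Y(s) = (-2*s^3 + 5*s^2 - 50*s + 130)/(s^4 - 5*s^3 + 18*s^2 - 125*s - 175)

Apply the Laplace transform to the equation.
Using L{y''} = s^2 Y - s·y(0) - y'(0) and L{y'} = sY - y(0), with y(0) = -2, y'(0) = -5, the left side becomes (s^2 - 5*s - 7)Y - (-2*s + 5).
The right side is L{sin(5*t)} = 5/(s^2 + 25).
So (s^2 - 5*s - 7)Y = 5/(s^2 + 25) + (-2*s + 5).
Divide through and combine into a single rational function.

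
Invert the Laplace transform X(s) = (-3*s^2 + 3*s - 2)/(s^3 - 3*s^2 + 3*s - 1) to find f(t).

f(t) = -t^2*exp(t) - 3*t*exp(t) - 3*exp(t)

Factor the denominator: s^3 - 3*s^2 + 3*s - 1 = (s - 1)^3.
Partial fraction decomposition gives [-3/(s - 1)] + [-3/(s - 1)^2] + [-2/(s - 1)^3].
Invert each term: -3/(s - 1) ↔ -3e^(t); -3/(s - 1)^2 ↔ -3t·e^(t); -2/(s - 1)^3 ↔ (-1)t^2·e^(t).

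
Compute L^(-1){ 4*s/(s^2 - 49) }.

4*cosh(7*t)

Since L{cosh(7t)} = s/(s^2 - 49), the inverse is cosh(7*t), scaled by 4.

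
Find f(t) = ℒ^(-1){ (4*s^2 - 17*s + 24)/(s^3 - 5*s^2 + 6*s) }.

Factor the denominator: s^3 - 5*s^2 + 6*s = s*(s - 3)*(s - 2).
Partial fraction decomposition gives [4/s] + [3/(s - 3)] + [-3/(s - 2)].
Invert each term: 4/(s - 0) ↔ 4e^(0t); 3/(s - 3) ↔ 3e^(3t); -3/(s - 2) ↔ -3e^(2t).

f(t) = 3*exp(3*t) - 3*exp(2*t) + 4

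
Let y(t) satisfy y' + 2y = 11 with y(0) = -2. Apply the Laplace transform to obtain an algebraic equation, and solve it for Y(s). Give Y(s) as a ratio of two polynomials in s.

Laplace-transform each side.
With L{y'} = sY - y(0) = sY - (-2): the LHS transforms to (s + 2)Y - (-2).
The right side is L{11} = 11/s.
So (s + 2)Y = 11/s + (-2).
Solve for Y(s) and write it as one ratio of polynomials.

Y(s) = (-2*s + 11)/(s^2 + 2*s)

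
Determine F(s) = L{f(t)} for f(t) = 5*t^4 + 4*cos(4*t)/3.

F(s) = 4*s/(3*(s^2 + 16)) + 120/s^5

The transform is linear, so treat each term independently.
(4/3)·[L{cos(4t)} = s/(s^2 + 16)]; (5)·[L{t^4} = 4!/s^5 = 24/s^5].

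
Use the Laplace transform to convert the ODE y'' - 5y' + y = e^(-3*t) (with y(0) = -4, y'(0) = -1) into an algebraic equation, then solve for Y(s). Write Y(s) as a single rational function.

Take the Laplace transform of both sides.
With L{y''} = s^2 Y - s·y(0) - y'(0) and L{y'} = sY - y(0), with y(0) = -4, y'(0) = -1: the LHS transforms to (s^2 - 5*s + 1)Y - (-4*s + 19).
The right side is L{e^(-3*t)} = 1/(s + 3).
So (s^2 - 5*s + 1)Y = 1/(s + 3) + (-4*s + 19).
Divide through and combine into a single rational function.

Y(s) = (-4*s^2 + 7*s + 58)/(s^3 - 2*s^2 - 14*s + 3)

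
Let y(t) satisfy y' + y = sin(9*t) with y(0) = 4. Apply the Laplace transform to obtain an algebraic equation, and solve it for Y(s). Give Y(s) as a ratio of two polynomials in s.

Transform both sides with L{·}.
With L{y'} = sY - y(0) = sY - 4: the LHS transforms to (s + 1)Y - (4).
The right side is L{sin(9*t)} = 9/(s^2 + 81).
So (s + 1)Y = 9/(s^2 + 81) + (4).
Divide through and combine into a single rational function.

Y(s) = (4*s^2 + 333)/(s^3 + s^2 + 81*s + 81)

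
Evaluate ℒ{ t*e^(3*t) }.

(s - 3)^(-2)

L{e^(3t)} = 1/(s - 3).
Then apply L{t·g(t)} = -d/ds[H(s)] with H(s) = 1/(s - 3):
differentiating 1 time and applying the sign gives (s - 3)^(-2).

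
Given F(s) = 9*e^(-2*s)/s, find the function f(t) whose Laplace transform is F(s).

f(t) = Heaviside(t - 2)*(9)

The factor e^(-2s) signals a time shift by c = 2 (second shifting theorem).
L{9} = 9/s, so L^-1{9/s} = 9.
Hence the inverse is u(t - 2) times that function evaluated at t - 2.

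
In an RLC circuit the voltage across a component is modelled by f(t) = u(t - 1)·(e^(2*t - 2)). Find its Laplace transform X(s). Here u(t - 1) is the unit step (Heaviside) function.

X(s) = exp(-s)/(s - 2)

By the second shifting theorem, L{u(t - c)·g(t - c)} = e^(-cs)·G(s) with c = 1 and G(s) = L{g(t)}.
L{e^(2t)} = 1/(s - 2).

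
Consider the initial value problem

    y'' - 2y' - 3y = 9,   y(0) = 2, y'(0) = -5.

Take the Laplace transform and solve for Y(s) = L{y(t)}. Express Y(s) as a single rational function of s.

Laplace-transform each side.
The derivative rules (L{y''} = s^2 Y - s·y(0) - y'(0) and L{y'} = sY - y(0), with y(0) = 2, y'(0) = -5) turn the left side into (s^2 - 2*s - 3)Y - (2*s - 9).
The right side is L{9} = 9/s.
So (s^2 - 2*s - 3)Y = 9/s + (2*s - 9).
Divide through and combine into a single rational function.

Y(s) = (2*s - 3)/(s^2 + s)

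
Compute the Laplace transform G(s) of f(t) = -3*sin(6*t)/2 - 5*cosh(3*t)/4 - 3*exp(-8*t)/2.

G(s) = -5*s/(4*(s^2 - 9)) - 9/(s^2 + 36) - 3/(2*(s + 8))

Apply the Laplace transform termwise.
(-5/4)·[L{cosh(3t)} = s/(s^2 - 9)]; (-3/2)·[L{sin(6t)} = 6/(s^2 + 36)]; (-3/2)·[L{e^(-8t)} = 1/(s + 8)].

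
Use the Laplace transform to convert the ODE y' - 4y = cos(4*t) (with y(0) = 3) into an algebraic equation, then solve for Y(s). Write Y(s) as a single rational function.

Transform both sides with L{·}.
The derivative rules (L{y'} = sY - y(0) = sY - 3) turn the left side into (s - 4)Y - (3).
The right side is L{cos(4*t)} = s/(s^2 + 16).
So (s - 4)Y = s/(s^2 + 16) + (3).
Solve for Y(s) and write it as one ratio of polynomials.

Y(s) = (3*s^2 + s + 48)/(s^3 - 4*s^2 + 16*s - 64)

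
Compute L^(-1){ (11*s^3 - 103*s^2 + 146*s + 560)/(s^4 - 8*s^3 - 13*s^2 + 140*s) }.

2*exp(7*t) - exp(5*t) + 4 + 6*exp(-4*t)

Factor the denominator: s^4 - 8*s^3 - 13*s^2 + 140*s = s*(s - 7)*(s - 5)*(s + 4).
Partial fraction decomposition gives [2/(s - 7)] + [-1/(s - 5)] + [4/s] + [6/(s + 4)].
Invert each term: 2/(s - 7) ↔ 2e^(7t); -1/(s - 5) ↔ -e^(5t); 4/(s - 0) ↔ 4e^(0t); 6/(s + 4) ↔ 6e^(-4t).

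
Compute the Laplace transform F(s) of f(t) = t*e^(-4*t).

L{e^(-4t)} = 1/(s + 4).
Then apply L{t·g(t)} = -d/ds[G(s)] with G(s) = 1/(s + 4):
differentiating 1 time and applying the sign gives (s + 4)^(-2).

F(s) = (s + 4)^(-2)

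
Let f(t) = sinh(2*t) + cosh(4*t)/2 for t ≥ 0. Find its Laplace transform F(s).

Apply the Laplace transform termwise.
L{sinh(2t)} = 2/(s^2 - 4); (1/2)·[L{cosh(4t)} = s/(s^2 - 16)].

F(s) = s/(2*(s^2 - 16)) + 2/(s^2 - 4)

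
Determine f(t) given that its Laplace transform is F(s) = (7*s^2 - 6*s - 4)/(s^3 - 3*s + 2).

Factor the denominator: s^3 - 3*s + 2 = (s - 1)^2*(s + 2).
Partial fraction decomposition gives [3/(s - 1)] + [-1/(s - 1)^2] + [4/(s + 2)].
Invert each term: 3/(s - 1) ↔ 3e^(t); -1/(s - 1)^2 ↔ -t·e^(t); 4/(s + 2) ↔ 4e^(-2t).

f(t) = -t*exp(t) + 3*exp(t) + 4*exp(-2*t)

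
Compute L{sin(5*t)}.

L{sin(5t)} = 5/(s^2 + 25).

5/(s^2 + 25)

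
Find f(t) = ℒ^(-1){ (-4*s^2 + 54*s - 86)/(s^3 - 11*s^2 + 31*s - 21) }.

Factor the denominator: s^3 - 11*s^2 + 31*s - 21 = (s - 7)*(s - 3)*(s - 1).
Partial fraction decomposition gives [-5/(s - 3)] + [4/(s - 7)] + [-3/(s - 1)].
Invert each term: -5/(s - 3) ↔ -5e^(3t); 4/(s - 7) ↔ 4e^(7t); -3/(s - 1) ↔ -3e^(t).

f(t) = 4*exp(7*t) - 5*exp(3*t) - 3*exp(t)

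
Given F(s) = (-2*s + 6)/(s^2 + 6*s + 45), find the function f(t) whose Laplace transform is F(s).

Complete the square in the denominator: s^2 + 6*s + 45 = (s + 3)^2 + 6^2.
Split the numerator to match: -2*s + 6 = -2·(s + 3) + 2·6.
Invert each term: -2·(s + 3)/((s + 3)^2 + 36) ↔ -2e^(-3t)cos(6t); 2·6/((s + 3)^2 + 36) ↔ 2e^(-3t)sin(6t).

f(t) = 2*exp(-3*t)*sin(6*t) - 2*exp(-3*t)*cos(6*t)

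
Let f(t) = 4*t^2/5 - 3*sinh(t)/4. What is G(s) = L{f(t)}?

By linearity of the Laplace transform, transform each term separately.
(-3/4)·[L{sinh(t)} = 1/(s^2 - 1)]; (4/5)·[L{t^2} = 2!/s^3 = 2/s^3].

G(s) = -3/(4*(s^2 - 1)) + 8/(5*s^3)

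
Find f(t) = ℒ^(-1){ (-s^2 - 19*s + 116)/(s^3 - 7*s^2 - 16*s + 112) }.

Factor the denominator: s^3 - 7*s^2 - 16*s + 112 = (s - 7)*(s - 4)*(s + 4).
Partial fraction decomposition gives [2/(s + 4)] + [-1/(s - 4)] + [-2/(s - 7)].
Invert each term: 2/(s + 4) ↔ 2e^(-4t); -1/(s - 4) ↔ -e^(4t); -2/(s - 7) ↔ -2e^(7t).

f(t) = -2*exp(7*t) - exp(4*t) + 2*exp(-4*t)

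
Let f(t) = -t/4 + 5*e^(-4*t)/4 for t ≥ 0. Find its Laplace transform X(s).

X(s) = 5/(4*(s + 4)) - 1/(4*s^2)

The transform is linear, so treat each term independently.
(-1/4)·[L{t} = 1!/s^2 = 1/s^2]; (5/4)·[L{e^(-4t)} = 1/(s + 4)].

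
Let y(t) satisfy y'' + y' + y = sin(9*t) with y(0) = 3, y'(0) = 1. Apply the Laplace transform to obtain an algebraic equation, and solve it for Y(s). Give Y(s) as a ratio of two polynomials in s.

Y(s) = (3*s^3 + 4*s^2 + 243*s + 333)/(s^4 + s^3 + 82*s^2 + 81*s + 81)

Transform both sides with L{·}.
The derivative rules (L{y''} = s^2 Y - s·y(0) - y'(0) and L{y'} = sY - y(0), with y(0) = 3, y'(0) = 1) turn the left side into (s^2 + s + 1)Y - (3*s + 4).
The right side is L{sin(9*t)} = 9/(s^2 + 81).
So (s^2 + s + 1)Y = 9/(s^2 + 81) + (3*s + 4).
Divide through and combine into a single rational function.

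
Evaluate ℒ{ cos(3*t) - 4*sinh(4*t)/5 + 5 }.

Apply the Laplace transform termwise.
L{cos(3t)} = s/(s^2 + 9); L{5} = 5/s; (-4/5)·[L{sinh(4t)} = 4/(s^2 - 16)].

s/(s^2 + 9) - 16/(5*(s^2 - 16)) + 5/s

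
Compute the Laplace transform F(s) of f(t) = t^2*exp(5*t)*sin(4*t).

L{sin(4t)} = 4/(s^2 + 16).
Multiplying by e^(5t) shifts s → s - 5, so L{exp(5*t)*sin(4*t)} = 4/((s - 5)^2 + 16).
Then apply L{t^2·g(t)} = (-1)^2 d^2/ds^2[G(s)] with G(s) = 4/((s - 5)^2 + 16):
differentiating 2 times and applying the sign gives 8*(3*s^2 - 30*s + 59)/(s^2 - 10*s + 41)^3.

F(s) = 8*(3*s^2 - 30*s + 59)/(s^2 - 10*s + 41)^3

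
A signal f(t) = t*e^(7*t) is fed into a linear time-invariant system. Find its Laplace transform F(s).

F(s) = (s - 7)^(-2)

L{e^(7t)} = 1/(s - 7).
Then apply L{t·g(t)} = -d/ds[G(s)] with G(s) = 1/(s - 7):
differentiating 1 time and applying the sign gives (s - 7)^(-2).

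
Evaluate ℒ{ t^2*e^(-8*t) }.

L{e^(-8t)} = 1/(s + 8).
Then apply L{t^2·g(t)} = (-1)^2 d^2/ds^2[H(s)] with H(s) = 1/(s + 8):
differentiating 2 times and applying the sign gives 2/(s + 8)^3.

2/(s + 8)^3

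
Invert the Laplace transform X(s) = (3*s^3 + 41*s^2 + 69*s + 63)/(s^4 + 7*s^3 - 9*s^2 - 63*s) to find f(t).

f(t) = 4*exp(3*t) - 1 + 2*exp(-3*t) - 2*exp(-7*t)

Factor the denominator: s^4 + 7*s^3 - 9*s^2 - 63*s = s*(s - 3)*(s + 3)*(s + 7).
Partial fraction decomposition gives [4/(s - 3)] + [-1/s] + [-2/(s + 7)] + [2/(s + 3)].
Invert each term: 4/(s - 3) ↔ 4e^(3t); -1/(s - 0) ↔ -e^(0t); -2/(s + 7) ↔ -2e^(-7t); 2/(s + 3) ↔ 2e^(-3t).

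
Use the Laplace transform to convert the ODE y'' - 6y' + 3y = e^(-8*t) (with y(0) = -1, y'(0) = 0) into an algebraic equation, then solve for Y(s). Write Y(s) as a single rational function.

Laplace-transform each side.
With L{y''} = s^2 Y - s·y(0) - y'(0) and L{y'} = sY - y(0), with y(0) = -1, y'(0) = 0: the LHS transforms to (s^2 - 6*s + 3)Y - (-s + 6).
The right side is L{e^(-8*t)} = 1/(s + 8).
So (s^2 - 6*s + 3)Y = 1/(s + 8) + (-s + 6).
Divide through and combine into a single rational function.

Y(s) = (-s^2 - 2*s + 49)/(s^3 + 2*s^2 - 45*s + 24)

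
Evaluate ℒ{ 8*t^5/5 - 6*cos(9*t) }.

Apply the Laplace transform termwise.
(-6)·[L{cos(9t)} = s/(s^2 + 81)]; (8/5)·[L{t^5} = 5!/s^6 = 120/s^6].

-6*s/(s^2 + 81) + 192/s^6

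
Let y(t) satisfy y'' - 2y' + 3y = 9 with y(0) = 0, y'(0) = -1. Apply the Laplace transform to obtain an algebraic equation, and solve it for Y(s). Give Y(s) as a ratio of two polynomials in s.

Apply the Laplace transform to the equation.
The derivative rules (L{y''} = s^2 Y - s·y(0) - y'(0) and L{y'} = sY - y(0), with y(0) = 0, y'(0) = -1) turn the left side into (s^2 - 2*s + 3)Y - (-1).
The right side is L{9} = 9/s.
So (s^2 - 2*s + 3)Y = 9/s + (-1).
Solve for Y(s) and write it as one ratio of polynomials.

Y(s) = (-s + 9)/(s^3 - 2*s^2 + 3*s)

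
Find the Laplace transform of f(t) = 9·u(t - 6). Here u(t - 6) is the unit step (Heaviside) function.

By the second shifting theorem, L{u(t - c)·g(t - c)} = e^(-cs)·G(s) with c = 6 and G(s) = L{g(t)}.
L{9} = 9/s.

9*exp(-6*s)/s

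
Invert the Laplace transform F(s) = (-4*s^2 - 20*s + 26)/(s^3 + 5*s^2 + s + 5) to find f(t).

f(t) = 5*sin(t) - 5*cos(t) + exp(-5*t)

Factor the denominator: s^3 + 5*s^2 + s + 5 = (s + 5)*(s^2 + 1).
Partial fraction decomposition gives [1/(s + 5)] + [-5*s/(s^2 + 1)] + [5/(s^2 + 1)].
Invert each term: 1/(s + 5) ↔ e^(-5t); -5·s/(s^2 + 1) ↔ -5cos(t); 5·1/(s^2 + 1) ↔ 5sin(t).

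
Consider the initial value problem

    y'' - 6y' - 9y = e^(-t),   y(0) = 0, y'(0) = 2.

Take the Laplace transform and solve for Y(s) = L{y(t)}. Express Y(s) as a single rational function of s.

Laplace-transform each side.
The derivative rules (L{y''} = s^2 Y - s·y(0) - y'(0) and L{y'} = sY - y(0), with y(0) = 0, y'(0) = 2) turn the left side into (s^2 - 6*s - 9)Y - (2).
The right side is L{e^(-t)} = 1/(s + 1).
So (s^2 - 6*s - 9)Y = 1/(s + 1) + (2).
Solve for Y(s) and write it as one ratio of polynomials.

Y(s) = (2*s + 3)/(s^3 - 5*s^2 - 15*s - 9)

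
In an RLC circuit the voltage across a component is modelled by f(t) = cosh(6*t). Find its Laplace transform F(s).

L{cosh(6t)} = s/(s^2 - 36).

F(s) = s/(s^2 - 36)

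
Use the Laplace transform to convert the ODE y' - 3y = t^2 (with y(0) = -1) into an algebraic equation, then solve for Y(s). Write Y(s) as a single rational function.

Laplace-transform each side.
With L{y'} = sY - y(0) = sY - (-1): the LHS transforms to (s - 3)Y - (-1).
The right side is L{t^2} = 2/s^3.
So (s - 3)Y = 2/s^3 + (-1).
Isolate Y and clear denominators.

Y(s) = (-s^3 + 2)/(s^4 - 3*s^3)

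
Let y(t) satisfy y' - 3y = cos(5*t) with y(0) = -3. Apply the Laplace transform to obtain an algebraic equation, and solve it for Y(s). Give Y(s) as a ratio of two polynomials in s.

Y(s) = (-3*s^2 + s - 75)/(s^3 - 3*s^2 + 25*s - 75)

Laplace-transform each side.
Using L{y'} = sY - y(0) = sY - (-3), the left side becomes (s - 3)Y - (-3).
The right side is L{cos(5*t)} = s/(s^2 + 25).
So (s - 3)Y = s/(s^2 + 25) + (-3).
Solve for Y(s) and write it as one ratio of polynomials.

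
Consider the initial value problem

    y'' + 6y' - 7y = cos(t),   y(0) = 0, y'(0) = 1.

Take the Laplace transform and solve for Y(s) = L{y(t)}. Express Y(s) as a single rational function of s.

Y(s) = (s^2 + s + 1)/(s^4 + 6*s^3 - 6*s^2 + 6*s - 7)

Laplace-transform each side.
With L{y''} = s^2 Y - s·y(0) - y'(0) and L{y'} = sY - y(0), with y(0) = 0, y'(0) = 1: the LHS transforms to (s^2 + 6*s - 7)Y - (1).
The right side is L{cos(t)} = s/(s^2 + 1).
So (s^2 + 6*s - 7)Y = s/(s^2 + 1) + (1).
Solve for Y(s) and write it as one ratio of polynomials.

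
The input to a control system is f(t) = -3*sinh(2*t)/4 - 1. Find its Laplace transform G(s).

G(s) = -3/(2*(s^2 - 4)) - 1/s

The transform is linear, so treat each term independently.
L{-1} = -1/s; (-3/4)·[L{sinh(2t)} = 2/(s^2 - 4)].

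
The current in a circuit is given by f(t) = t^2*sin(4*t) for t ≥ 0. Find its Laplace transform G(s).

G(s) = 8*(3*s^2 - 16)/(s^2 + 16)^3

L{sin(4t)} = 4/(s^2 + 16).
Then apply L{t^2·g(t)} = (-1)^2 d^2/ds^2[H(s)] with H(s) = 4/(s^2 + 16):
differentiating 2 times and applying the sign gives 8*(3*s^2 - 16)/(s^2 + 16)^3.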